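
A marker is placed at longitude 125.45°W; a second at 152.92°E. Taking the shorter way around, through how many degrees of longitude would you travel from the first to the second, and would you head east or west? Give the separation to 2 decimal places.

81.63° west

Raw difference: 152.92 − -125.45 = 278.37°.
Normalise into (−180°, 180°]: 278.37° − 360° = -81.63°.
Negative ⇒ the second point lies to the west; separation 81.63°.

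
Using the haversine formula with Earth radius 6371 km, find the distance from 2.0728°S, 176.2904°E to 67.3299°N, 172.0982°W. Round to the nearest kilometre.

7771 km

Δλ = -172.0982 − 176.2904 = -348.3886°; wrapped into (−180°, 180°]: 11.6114°.
Δφ = 67.3299 − -2.0728 = 69.4027°.
a = sin²(Δφ/2) + cos φ₁ · cos φ₂ · sin²(Δλ/2) = 0.328042.
c = 2·atan2(√a, √(1−a)) = 1.21971 rad → d = 6371·c ≈ 7770.79 km.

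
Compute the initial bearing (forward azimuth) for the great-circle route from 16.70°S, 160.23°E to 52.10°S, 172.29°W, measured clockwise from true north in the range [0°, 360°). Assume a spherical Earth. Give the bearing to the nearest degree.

Δλ = -172.29 − 160.23 = -332.52°; wrapped into (−180°, 180°]: 27.48°.
θ = atan2( sin Δλ · cos φ₂ , cos φ₁ · sin φ₂ − sin φ₁ · cos φ₂ · cos Δλ )
  = atan2(0.28346, -0.59920) = 154.683° → normalised to [0°, 360°): 154.683°.

155°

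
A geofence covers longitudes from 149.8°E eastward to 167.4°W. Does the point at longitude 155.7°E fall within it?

Band width going east from +149.8° to -167.4°: ((-167.4 − 149.8) mod 360) = 42.8°.
Offset of +155.7° east of the west edge: ((155.7 − 149.8) mod 360) = 5.9°.
5.9° ≤ 42.8° ⇒ inside.

Yes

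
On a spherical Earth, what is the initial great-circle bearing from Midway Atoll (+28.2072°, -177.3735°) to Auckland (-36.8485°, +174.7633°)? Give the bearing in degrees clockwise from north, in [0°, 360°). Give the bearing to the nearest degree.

Δλ = 174.7633 − -177.3735 = 352.1368°; wrapped into (−180°, 180°]: -7.8632°.
θ = atan2( sin Δλ · cos φ₂ , cos φ₁ · sin φ₂ − sin φ₁ · cos φ₂ · cos Δλ )
  = atan2(-0.10948, -0.90316) = -173.089° → normalised to [0°, 360°): 186.911°.

187°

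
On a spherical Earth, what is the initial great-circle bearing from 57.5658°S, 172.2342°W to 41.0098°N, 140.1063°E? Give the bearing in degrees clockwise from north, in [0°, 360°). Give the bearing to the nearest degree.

324°

Δλ = 140.1063 − -172.2342 = 312.3405°; wrapped into (−180°, 180°]: -47.6595°.
θ = atan2( sin Δλ · cos φ₂ , cos φ₁ · sin φ₂ − sin φ₁ · cos φ₂ · cos Δλ )
  = atan2(-0.55776, 0.78090) = -35.537° → normalised to [0°, 360°): 324.463°.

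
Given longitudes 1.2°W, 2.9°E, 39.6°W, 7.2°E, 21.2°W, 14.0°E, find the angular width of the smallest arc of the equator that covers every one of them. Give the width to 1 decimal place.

Sort the longitudes: -39.6°, -21.2°, -1.2°, +2.9°, +7.2°, +14.0°.
Eastward gaps between consecutive values (wrapping around): 18.4°, 20.0°, 4.1°, 4.3°, 6.8°, 306.4°.
Largest gap = 306.4° ⇒ minimal covering band is its complement: 360° − 306.4° = 53.6°.
Band runs from -39.6° eastward to +14.0°.

53.6°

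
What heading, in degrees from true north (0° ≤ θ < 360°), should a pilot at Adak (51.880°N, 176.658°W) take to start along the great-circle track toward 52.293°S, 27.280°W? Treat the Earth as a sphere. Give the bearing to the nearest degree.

Δλ = -27.280 − -176.658 = 149.378°.
θ = atan2( sin Δλ · cos φ₂ , cos φ₁ · sin φ₂ − sin φ₁ · cos φ₂ · cos Δλ )
  = atan2(0.31154, -0.07431) = 103.416° → normalised to [0°, 360°): 103.416°.

103°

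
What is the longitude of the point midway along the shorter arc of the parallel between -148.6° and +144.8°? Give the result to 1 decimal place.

Signed shortest Δλ from -148.6° to +144.8° is -66.6°.
Midpoint longitude = -148.6° + (-66.6°)/2 = -148.6° − 33.3° = -181.9°.
Normalise into (−180°, 180°]: +178.1°.
(The naïve average (-148.6 + +144.8)/2 = -1.9° is on the wrong side of the globe.)

+178.1°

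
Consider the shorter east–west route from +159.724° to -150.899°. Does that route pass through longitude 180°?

Yes

Naïve |-150.899 − 159.724| = 310.623° > 180°, so the shorter arc goes the other way round — across 180°.
Signed shortest Δλ = ((-150.899 − 159.724 + 180) mod 360) − 180 = 49.377°.
Going east by 49.377° from +159.724° passes through 180° before reaching -150.899°.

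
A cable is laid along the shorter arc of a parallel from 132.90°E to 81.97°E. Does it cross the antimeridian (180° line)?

No

Signed shortest Δλ = ((81.97 − 132.90 + 180) mod 360) − 180 = -50.93°.
Going west by 50.93° from +132.90° reaches +81.97° without touching 180°.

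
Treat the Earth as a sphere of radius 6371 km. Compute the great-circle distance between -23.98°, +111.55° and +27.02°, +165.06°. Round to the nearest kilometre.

Δλ = 165.06 − 111.55 = 53.51°.
Δφ = 27.02 − -23.98 = 51.00°.
a = sin²(Δφ/2) + cos φ₁ · cos φ₂ · sin²(Δλ/2) = 0.350295.
c = 2·atan2(√a, √(1−a)) = 1.26672 rad → d = 6371·c ≈ 8070.29 km.

8070 km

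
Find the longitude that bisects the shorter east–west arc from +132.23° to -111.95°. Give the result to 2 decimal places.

Signed shortest Δλ from +132.23° to -111.95° is +115.82°.
Midpoint longitude = +132.23° + (+115.82°)/2 = +132.23° + 57.91° = +190.14°.
Normalise into (−180°, 180°]: -169.86°.
(The naïve average (+132.23 + -111.95)/2 = 10.14° is on the wrong side of the globe.)

-169.86°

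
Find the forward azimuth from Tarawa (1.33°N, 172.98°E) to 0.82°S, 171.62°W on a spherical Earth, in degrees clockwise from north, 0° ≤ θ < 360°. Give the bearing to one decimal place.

Δλ = -171.62 − 172.98 = -344.60°; wrapped into (−180°, 180°]: 15.40°.
θ = atan2( sin Δλ · cos φ₂ , cos φ₁ · sin φ₂ − sin φ₁ · cos φ₂ · cos Δλ )
  = atan2(0.26553, -0.03668) = 97.866° → normalised to [0°, 360°): 97.866°.

97.9°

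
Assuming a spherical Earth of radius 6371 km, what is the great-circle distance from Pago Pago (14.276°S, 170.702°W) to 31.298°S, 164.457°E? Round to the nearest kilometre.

Δλ = 164.457 − -170.702 = 335.159°; wrapped into (−180°, 180°]: -24.841°.
Δφ = -31.298 − -14.276 = -17.022°.
a = sin²(Δφ/2) + cos φ₁ · cos φ₂ · sin²(Δλ/2) = 0.060212.
c = 2·atan2(√a, √(1−a)) = 0.49583 rad → d = 6371·c ≈ 3158.92 km.

3159 km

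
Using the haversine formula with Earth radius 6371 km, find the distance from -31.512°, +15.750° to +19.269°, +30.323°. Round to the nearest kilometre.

5857 km

Δλ = 30.323 − 15.750 = 14.573°.
Δφ = 19.269 − -31.512 = 50.781°.
a = sin²(Δφ/2) + cos φ₁ · cos φ₂ · sin²(Δλ/2) = 0.196802.
c = 2·atan2(√a, √(1−a)) = 0.91928 rad → d = 6371·c ≈ 5856.72 km.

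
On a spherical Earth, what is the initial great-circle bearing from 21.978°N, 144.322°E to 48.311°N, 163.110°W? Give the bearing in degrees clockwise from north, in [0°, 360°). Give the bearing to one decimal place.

Δλ = -163.110 − 144.322 = -307.432°; wrapped into (−180°, 180°]: 52.568°.
θ = atan2( sin Δλ · cos φ₂ , cos φ₁ · sin φ₂ − sin φ₁ · cos φ₂ · cos Δλ )
  = atan2(0.52813, 0.54120) = 44.299° → normalised to [0°, 360°): 44.299°.

44.3°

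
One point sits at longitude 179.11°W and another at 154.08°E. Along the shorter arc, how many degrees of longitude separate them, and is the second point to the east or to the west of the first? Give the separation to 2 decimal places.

26.81° west

Raw difference: 154.08 − -179.11 = 333.19°.
Normalise into (−180°, 180°]: 333.19° − 360° = -26.81°.
Negative ⇒ the second point lies to the west; separation 26.81°.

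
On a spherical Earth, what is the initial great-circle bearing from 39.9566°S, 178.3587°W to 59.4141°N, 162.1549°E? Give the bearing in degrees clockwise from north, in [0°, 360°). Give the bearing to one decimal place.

350.1°

Δλ = 162.1549 − -178.3587 = 340.5136°; wrapped into (−180°, 180°]: -19.4864°.
θ = atan2( sin Δλ · cos φ₂ , cos φ₁ · sin φ₂ − sin φ₁ · cos φ₂ · cos Δλ )
  = atan2(-0.16974, 0.96794) = -9.946° → normalised to [0°, 360°): 350.054°.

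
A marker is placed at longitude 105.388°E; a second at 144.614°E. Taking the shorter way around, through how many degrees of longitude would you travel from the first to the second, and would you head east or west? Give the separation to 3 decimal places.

39.226° east

Raw difference: 144.614 − 105.388 = 39.226°.
Normalise into (−180°, 180°]: 39.226° stays 39.226°.
Positive ⇒ the second point lies to the east; separation 39.226°.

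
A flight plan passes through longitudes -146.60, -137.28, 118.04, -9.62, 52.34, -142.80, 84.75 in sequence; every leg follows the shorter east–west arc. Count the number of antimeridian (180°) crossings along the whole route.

Leg 1: -146.60° → -137.28°, shortest Δλ = 9.32° (east) — does not cross 180°.
Leg 2: -137.28° → +118.04°, shortest Δλ = -104.68° (west) — crosses 180°.
Leg 3: +118.04° → -9.62°, shortest Δλ = -127.66° (west) — does not cross 180°.
Leg 4: -9.62° → +52.34°, shortest Δλ = 61.96° (east) — does not cross 180°.
Leg 5: +52.34° → -142.80°, shortest Δλ = 164.86° (east) — crosses 180°.
Leg 6: -142.80° → +84.75°, shortest Δλ = -132.45° (west) — crosses 180°.
Total crossings: 3.

3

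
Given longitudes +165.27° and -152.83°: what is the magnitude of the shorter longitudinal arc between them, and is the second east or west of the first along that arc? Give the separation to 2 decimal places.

Raw difference: -152.83 − 165.27 = -318.1°.
Normalise into (−180°, 180°]: -318.1° + 360° = 41.9°.
Positive ⇒ the second point lies to the east; separation 41.90°.

41.90° east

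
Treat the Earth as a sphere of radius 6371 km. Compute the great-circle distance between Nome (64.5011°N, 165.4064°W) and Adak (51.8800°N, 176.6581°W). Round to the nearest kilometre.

1545 km

Δλ = -176.6581 − -165.4064 = -11.2517°.
Δφ = 51.8800 − 64.5011 = -12.6211°.
a = sin²(Δφ/2) + cos φ₁ · cos φ₂ · sin²(Δλ/2) = 0.014636.
c = 2·atan2(√a, √(1−a)) = 0.24255 rad → d = 6371·c ≈ 1545.29 km.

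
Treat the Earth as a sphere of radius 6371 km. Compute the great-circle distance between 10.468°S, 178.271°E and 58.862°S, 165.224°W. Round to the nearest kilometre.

Δλ = -165.224 − 178.271 = -343.495°; wrapped into (−180°, 180°]: 16.505°.
Δφ = -58.862 − -10.468 = -48.394°.
a = sin²(Δφ/2) + cos φ₁ · cos φ₂ · sin²(Δλ/2) = 0.178474.
c = 2·atan2(√a, √(1−a)) = 0.87232 rad → d = 6371·c ≈ 5557.55 km.

5558 km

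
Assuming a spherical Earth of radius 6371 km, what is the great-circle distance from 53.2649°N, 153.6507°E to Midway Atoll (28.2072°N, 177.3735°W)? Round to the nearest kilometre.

3655 km

Δλ = -177.3735 − 153.6507 = -331.0242°; wrapped into (−180°, 180°]: 28.9758°.
Δφ = 28.2072 − 53.2649 = -25.0577°.
a = sin²(Δφ/2) + cos φ₁ · cos φ₂ · sin²(Δλ/2) = 0.080048.
c = 2·atan2(√a, √(1−a)) = 0.57369 rad → d = 6371·c ≈ 3654.99 km.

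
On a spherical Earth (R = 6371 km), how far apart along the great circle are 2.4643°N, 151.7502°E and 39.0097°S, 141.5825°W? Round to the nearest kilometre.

8197 km

Δλ = -141.5825 − 151.7502 = -293.3327°; wrapped into (−180°, 180°]: 66.6673°.
Δφ = -39.0097 − 2.4643 = -41.4740°.
a = sin²(Δφ/2) + cos φ₁ · cos φ₂ · sin²(Δλ/2) = 0.359794.
c = 2·atan2(√a, √(1−a)) = 1.28657 rad → d = 6371·c ≈ 8196.75 km.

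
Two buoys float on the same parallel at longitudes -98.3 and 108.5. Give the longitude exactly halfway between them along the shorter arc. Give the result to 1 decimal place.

-174.9°

Signed shortest Δλ from -98.3° to +108.5° is -153.2°.
Midpoint longitude = -98.3° + (-153.2°)/2 = -98.3° − 76.6° = -174.9°.
(The naïve average (-98.3 + +108.5)/2 = 5.1° is on the wrong side of the globe.)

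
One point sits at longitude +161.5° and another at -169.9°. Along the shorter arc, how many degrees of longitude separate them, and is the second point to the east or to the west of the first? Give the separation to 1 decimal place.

28.6° east

Raw difference: -169.9 − 161.5 = -331.4°.
Normalise into (−180°, 180°]: -331.4° + 360° = 28.6°.
Positive ⇒ the second point lies to the east; separation 28.6°.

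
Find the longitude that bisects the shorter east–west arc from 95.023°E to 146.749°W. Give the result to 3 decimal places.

Signed shortest Δλ from +95.023° to -146.749° is +118.228°.
Midpoint longitude = +95.023° + (+118.228°)/2 = +95.023° + 59.114° = +154.137°.
(The naïve average (+95.023 + -146.749)/2 = -25.863° is on the wrong side of the globe.)

154.137°E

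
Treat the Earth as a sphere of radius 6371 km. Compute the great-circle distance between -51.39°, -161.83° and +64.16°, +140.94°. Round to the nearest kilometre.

Δλ = 140.94 − -161.83 = 302.77°; wrapped into (−180°, 180°]: -57.23°.
Δφ = 64.16 − -51.39 = 115.55°.
a = sin²(Δφ/2) + cos φ₁ · cos φ₂ · sin²(Δλ/2) = 0.778033.
c = 2·atan2(√a, √(1−a)) = 2.16044 rad → d = 6371·c ≈ 13764.17 km.

13764 km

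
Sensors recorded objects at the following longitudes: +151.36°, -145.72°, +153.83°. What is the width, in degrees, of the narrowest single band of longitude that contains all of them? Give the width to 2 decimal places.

Sort the longitudes: -145.72°, +151.36°, +153.83°.
Eastward gaps between consecutive values (wrapping around): 297.08°, 2.47°, 60.45°.
Largest gap = 297.08° ⇒ minimal covering band is its complement: 360° − 297.08° = 62.92°.
Band runs from +151.36° eastward to -145.72°, crossing the antimeridian.

62.92°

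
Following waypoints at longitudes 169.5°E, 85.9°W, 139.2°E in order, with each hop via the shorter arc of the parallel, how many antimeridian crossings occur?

Leg 1: +169.5° → -85.9°, shortest Δλ = 104.6° (east) — crosses 180°.
Leg 2: -85.9° → +139.2°, shortest Δλ = -134.9° (west) — crosses 180°.
Total crossings: 2.

2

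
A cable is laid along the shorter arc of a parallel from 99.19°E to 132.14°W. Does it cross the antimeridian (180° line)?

Naïve |-132.14 − 99.19| = 231.33° > 180°, so the shorter arc goes the other way round — across 180°.
Signed shortest Δλ = ((-132.14 − 99.19 + 180) mod 360) − 180 = 128.67°.
Going east by 128.67° from +99.19° passes through 180° before reaching -132.14°.

Yes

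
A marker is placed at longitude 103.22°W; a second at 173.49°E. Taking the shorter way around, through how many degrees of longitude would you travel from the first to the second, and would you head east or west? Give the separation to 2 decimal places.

83.29° west

Raw difference: 173.49 − -103.22 = 276.71°.
Normalise into (−180°, 180°]: 276.71° − 360° = -83.29°.
Negative ⇒ the second point lies to the west; separation 83.29°.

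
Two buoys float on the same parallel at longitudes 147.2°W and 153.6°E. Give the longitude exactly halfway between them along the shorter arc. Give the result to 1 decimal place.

Signed shortest Δλ from -147.2° to +153.6° is -59.2°.
Midpoint longitude = -147.2° + (-59.2°)/2 = -147.2° − 29.6° = -176.8°.
(The naïve average (-147.2 + +153.6)/2 = 3.2° is on the wrong side of the globe.)

176.8°W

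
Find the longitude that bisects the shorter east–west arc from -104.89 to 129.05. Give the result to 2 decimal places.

Signed shortest Δλ from -104.89° to +129.05° is -126.06°.
Midpoint longitude = -104.89° + (-126.06°)/2 = -104.89° − 63.03° = -167.92°.
(The naïve average (-104.89 + +129.05)/2 = 12.08° is on the wrong side of the globe.)

-167.92°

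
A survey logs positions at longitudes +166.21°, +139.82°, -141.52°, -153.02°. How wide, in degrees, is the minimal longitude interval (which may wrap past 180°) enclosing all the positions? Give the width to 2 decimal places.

Sort the longitudes: -153.02°, -141.52°, +139.82°, +166.21°.
Eastward gaps between consecutive values (wrapping around): 11.50°, 281.34°, 26.39°, 40.77°.
Largest gap = 281.34° ⇒ minimal covering band is its complement: 360° − 281.34° = 78.66°.
Band runs from +139.82° eastward to -141.52°, crossing the antimeridian.

78.66°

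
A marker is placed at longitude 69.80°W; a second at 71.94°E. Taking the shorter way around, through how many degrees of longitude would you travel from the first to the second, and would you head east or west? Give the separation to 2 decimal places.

Raw difference: 71.94 − -69.80 = 141.74°.
Normalise into (−180°, 180°]: 141.74° stays 141.74°.
Positive ⇒ the second point lies to the east; separation 141.74°.

141.74° east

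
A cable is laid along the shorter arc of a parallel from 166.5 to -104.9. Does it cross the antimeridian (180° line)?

Yes

Naïve |-104.9 − 166.5| = 271.4° > 180°, so the shorter arc goes the other way round — across 180°.
Signed shortest Δλ = ((-104.9 − 166.5 + 180) mod 360) − 180 = 88.6°.
Going east by 88.6° from +166.5° passes through 180° before reaching -104.9°.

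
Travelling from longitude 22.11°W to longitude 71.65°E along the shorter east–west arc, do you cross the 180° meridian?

Signed shortest Δλ = ((71.65 − -22.11 + 180) mod 360) − 180 = 93.76°.
Going east by 93.76° from -22.11° reaches +71.65° without touching 180°.

No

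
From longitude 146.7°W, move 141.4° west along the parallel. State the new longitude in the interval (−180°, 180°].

71.9°E

Start at -146.7°; shift −141.4° → -288.1°.
-288.1° lies outside (−180°, 180°]; add 360° → +71.9°.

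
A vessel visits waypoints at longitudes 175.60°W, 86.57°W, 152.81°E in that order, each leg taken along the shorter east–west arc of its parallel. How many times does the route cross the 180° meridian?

1

Leg 1: -175.60° → -86.57°, shortest Δλ = 89.03° (east) — does not cross 180°.
Leg 2: -86.57° → +152.81°, shortest Δλ = -120.62° (west) — crosses 180°.
Total crossings: 1.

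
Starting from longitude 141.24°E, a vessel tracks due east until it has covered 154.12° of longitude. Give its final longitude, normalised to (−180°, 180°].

Start at +141.24°; shift +154.12° → +295.36°.
+295.36° lies outside (−180°, 180°]; subtract 360° → -64.64°.

64.64°W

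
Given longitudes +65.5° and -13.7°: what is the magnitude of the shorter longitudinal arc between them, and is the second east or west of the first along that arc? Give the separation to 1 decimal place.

79.2° west

Raw difference: -13.7 − 65.5 = -79.2°.
Normalise into (−180°, 180°]: -79.2° stays -79.2°.
Negative ⇒ the second point lies to the west; separation 79.2°.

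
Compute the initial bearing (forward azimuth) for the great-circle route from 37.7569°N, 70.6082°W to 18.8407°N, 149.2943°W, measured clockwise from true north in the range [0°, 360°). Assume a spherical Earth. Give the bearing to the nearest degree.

Δλ = -149.2943 − -70.6082 = -78.6861°.
θ = atan2( sin Δλ · cos φ₂ , cos φ₁ · sin φ₂ − sin φ₁ · cos φ₂ · cos Δλ )
  = atan2(-0.92803, 0.14163) = -81.323° → normalised to [0°, 360°): 278.677°.

279°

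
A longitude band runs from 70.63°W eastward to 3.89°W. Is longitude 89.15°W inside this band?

Band width going east from -70.63° to -3.89°: ((-3.89 − -70.63) mod 360) = 66.74°.
Offset of -89.15° east of the west edge: ((-89.15 − -70.63) mod 360) = 341.48°.
341.48° > 66.74° ⇒ outside.

No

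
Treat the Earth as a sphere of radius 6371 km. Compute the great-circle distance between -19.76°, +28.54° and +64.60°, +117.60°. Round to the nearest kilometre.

11941 km

Δλ = 117.60 − 28.54 = 89.06°.
Δφ = 64.60 − -19.76 = 84.36°.
a = sin²(Δφ/2) + cos φ₁ · cos φ₂ · sin²(Δλ/2) = 0.649389.
c = 2·atan2(√a, √(1−a)) = 1.87421 rad → d = 6371·c ≈ 11940.58 km.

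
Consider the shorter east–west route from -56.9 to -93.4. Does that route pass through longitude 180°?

Signed shortest Δλ = ((-93.4 − -56.9 + 180) mod 360) − 180 = -36.5°.
Going west by 36.5° from -56.9° reaches -93.4° without touching 180°.

No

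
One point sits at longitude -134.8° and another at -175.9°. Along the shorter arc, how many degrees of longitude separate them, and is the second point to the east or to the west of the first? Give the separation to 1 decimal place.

Raw difference: -175.9 − -134.8 = -41.1°.
Normalise into (−180°, 180°]: -41.1° stays -41.1°.
Negative ⇒ the second point lies to the west; separation 41.1°.

41.1° west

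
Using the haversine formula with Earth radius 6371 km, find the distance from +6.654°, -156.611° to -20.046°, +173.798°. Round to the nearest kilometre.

4392 km

Δλ = 173.798 − -156.611 = 330.409°; wrapped into (−180°, 180°]: -29.591°.
Δφ = -20.046 − 6.654 = -26.700°.
a = sin²(Δφ/2) + cos φ₁ · cos φ₂ · sin²(Δλ/2) = 0.114165.
c = 2·atan2(√a, √(1−a)) = 0.68933 rad → d = 6371·c ≈ 4391.74 km.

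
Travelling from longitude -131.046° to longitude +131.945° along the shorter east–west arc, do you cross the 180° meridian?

Naïve |131.945 − -131.046| = 262.991° > 180°, so the shorter arc goes the other way round — across 180°.
Signed shortest Δλ = ((131.945 − -131.046 + 180) mod 360) − 180 = -97.009°.
Going west by 97.009° from -131.046° passes through 180° before reaching +131.945°.

Yes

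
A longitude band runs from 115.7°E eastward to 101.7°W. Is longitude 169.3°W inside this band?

Yes

Band width going east from +115.7° to -101.7°: ((-101.7 − 115.7) mod 360) = 142.6°.
Offset of -169.3° east of the west edge: ((-169.3 − 115.7) mod 360) = 75.0°.
75.0° ≤ 142.6° ⇒ inside.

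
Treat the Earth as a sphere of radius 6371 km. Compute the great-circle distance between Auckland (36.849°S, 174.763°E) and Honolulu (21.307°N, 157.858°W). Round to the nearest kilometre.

7076 km

Δλ = -157.858 − 174.763 = -332.621°; wrapped into (−180°, 180°]: 27.379°.
Δφ = 21.307 − -36.849 = 58.156°.
a = sin²(Δφ/2) + cos φ₁ · cos φ₂ · sin²(Δλ/2) = 0.277951.
c = 2·atan2(√a, √(1−a)) = 1.11063 rad → d = 6371·c ≈ 7075.82 km.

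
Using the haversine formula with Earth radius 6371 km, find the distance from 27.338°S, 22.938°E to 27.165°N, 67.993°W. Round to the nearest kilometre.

Δλ = -67.993 − 22.938 = -90.931°.
Δφ = 27.165 − -27.338 = 54.503°.
a = sin²(Δφ/2) + cos φ₁ · cos φ₂ · sin²(Δλ/2) = 0.611255.
c = 2·atan2(√a, √(1−a)) = 1.79518 rad → d = 6371·c ≈ 11437.11 km.

11437 km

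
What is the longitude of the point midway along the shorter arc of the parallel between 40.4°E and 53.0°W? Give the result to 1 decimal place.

6.3°W

Signed shortest Δλ from +40.4° to -53.0° is -93.4°.
Midpoint longitude = +40.4° + (-93.4°)/2 = +40.4° − 46.7° = -6.3°.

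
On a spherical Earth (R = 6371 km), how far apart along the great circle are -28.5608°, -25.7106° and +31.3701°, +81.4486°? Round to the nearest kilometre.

13126 km

Δλ = 81.4486 − -25.7106 = 107.1592°.
Δφ = 31.3701 − -28.5608 = 59.9309°.
a = sin²(Δφ/2) + cos φ₁ · cos φ₂ · sin²(Δλ/2) = 0.735062.
c = 2·atan2(√a, √(1−a)) = 2.06023 rad → d = 6371·c ≈ 13125.71 km.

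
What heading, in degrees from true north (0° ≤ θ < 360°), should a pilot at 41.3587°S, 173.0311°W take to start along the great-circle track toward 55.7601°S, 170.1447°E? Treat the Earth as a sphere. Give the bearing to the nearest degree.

Δλ = 170.1447 − -173.0311 = 343.1758°; wrapped into (−180°, 180°]: -16.8242°.
θ = atan2( sin Δλ · cos φ₂ , cos φ₁ · sin φ₂ − sin φ₁ · cos φ₂ · cos Δλ )
  = atan2(-0.16285, -0.26463) = -148.391° → normalised to [0°, 360°): 211.609°.

212°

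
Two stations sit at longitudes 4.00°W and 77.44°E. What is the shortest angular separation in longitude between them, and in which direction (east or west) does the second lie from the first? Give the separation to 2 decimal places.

81.44° east

Raw difference: 77.44 − -4.00 = 81.44°.
Normalise into (−180°, 180°]: 81.44° stays 81.44°.
Positive ⇒ the second point lies to the east; separation 81.44°.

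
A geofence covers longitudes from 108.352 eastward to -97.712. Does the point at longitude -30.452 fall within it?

Band width going east from +108.352° to -97.712°: ((-97.712 − 108.352) mod 360) = 153.936°.
Offset of -30.452° east of the west edge: ((-30.452 − 108.352) mod 360) = 221.196°.
221.196° > 153.936° ⇒ outside.

No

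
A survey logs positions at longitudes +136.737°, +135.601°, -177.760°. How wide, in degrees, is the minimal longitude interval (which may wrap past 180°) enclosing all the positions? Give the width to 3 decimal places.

Sort the longitudes: -177.760°, +135.601°, +136.737°.
Eastward gaps between consecutive values (wrapping around): 313.361°, 1.136°, 45.503°.
Largest gap = 313.361° ⇒ minimal covering band is its complement: 360° − 313.361° = 46.639°.
Band runs from +135.601° eastward to -177.760°, crossing the antimeridian.

46.639°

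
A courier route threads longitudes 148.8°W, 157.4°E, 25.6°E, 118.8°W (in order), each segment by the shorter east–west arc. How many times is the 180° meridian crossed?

Leg 1: -148.8° → +157.4°, shortest Δλ = -53.8° (west) — crosses 180°.
Leg 2: +157.4° → +25.6°, shortest Δλ = -131.8° (west) — does not cross 180°.
Leg 3: +25.6° → -118.8°, shortest Δλ = -144.4° (west) — does not cross 180°.
Total crossings: 1.

1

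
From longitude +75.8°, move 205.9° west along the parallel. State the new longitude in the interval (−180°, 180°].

-130.1°

Start at +75.8°; shift −205.9° → -130.1°.
-130.1° already lies in (−180°, 180°].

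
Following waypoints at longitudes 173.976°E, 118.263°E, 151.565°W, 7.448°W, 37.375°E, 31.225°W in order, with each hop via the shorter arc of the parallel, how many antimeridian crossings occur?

Leg 1: +173.976° → +118.263°, shortest Δλ = -55.713° (west) — does not cross 180°.
Leg 2: +118.263° → -151.565°, shortest Δλ = 90.172° (east) — crosses 180°.
Leg 3: -151.565° → -7.448°, shortest Δλ = 144.117° (east) — does not cross 180°.
Leg 4: -7.448° → +37.375°, shortest Δλ = 44.823° (east) — does not cross 180°.
Leg 5: +37.375° → -31.225°, shortest Δλ = -68.6° (west) — does not cross 180°.
Total crossings: 1.

1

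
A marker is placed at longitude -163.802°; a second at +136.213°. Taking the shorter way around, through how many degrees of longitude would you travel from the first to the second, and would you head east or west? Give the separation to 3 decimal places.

Raw difference: 136.213 − -163.802 = 300.015°.
Normalise into (−180°, 180°]: 300.015° − 360° = -59.985°.
Negative ⇒ the second point lies to the west; separation 59.985°.

59.985° west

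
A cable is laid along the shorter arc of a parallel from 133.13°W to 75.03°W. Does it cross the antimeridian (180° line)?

No

Signed shortest Δλ = ((-75.03 − -133.13 + 180) mod 360) − 180 = 58.1°.
Going east by 58.1° from -133.13° reaches -75.03° without touching 180°.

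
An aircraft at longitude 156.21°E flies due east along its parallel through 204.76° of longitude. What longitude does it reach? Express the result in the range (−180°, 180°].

0.97°E

Start at +156.21°; shift +204.76° → +360.97°.
+360.97° lies outside (−180°, 180°]; subtract 360° → +0.97°.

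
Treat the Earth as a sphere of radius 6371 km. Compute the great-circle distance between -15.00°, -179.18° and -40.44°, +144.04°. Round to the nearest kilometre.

4540 km

Δλ = 144.04 − -179.18 = 323.22°; wrapped into (−180°, 180°]: -36.78°.
Δφ = -40.44 − -15.00 = -25.44°.
a = sin²(Δφ/2) + cos φ₁ · cos φ₂ · sin²(Δλ/2) = 0.121652.
c = 2·atan2(√a, √(1−a)) = 0.71255 rad → d = 6371·c ≈ 4539.66 km.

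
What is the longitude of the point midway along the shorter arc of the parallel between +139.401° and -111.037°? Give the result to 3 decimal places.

Signed shortest Δλ from +139.401° to -111.037° is +109.562°.
Midpoint longitude = +139.401° + (+109.562°)/2 = +139.401° + 54.781° = +194.182°.
Normalise into (−180°, 180°]: -165.818°.
(The naïve average (+139.401 + -111.037)/2 = 14.182° is on the wrong side of the globe.)

-165.818°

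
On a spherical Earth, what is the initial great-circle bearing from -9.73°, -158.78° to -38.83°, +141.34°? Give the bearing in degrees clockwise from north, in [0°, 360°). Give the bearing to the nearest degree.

Δλ = 141.34 − -158.78 = 300.12°; wrapped into (−180°, 180°]: -59.88°.
θ = atan2( sin Δλ · cos φ₂ , cos φ₁ · sin φ₂ − sin φ₁ · cos φ₂ · cos Δλ )
  = atan2(-0.67382, -0.55193) = -129.321° → normalised to [0°, 360°): 230.679°.

231°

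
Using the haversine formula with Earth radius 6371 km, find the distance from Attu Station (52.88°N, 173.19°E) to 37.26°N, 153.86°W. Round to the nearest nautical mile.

Δλ = -153.86 − 173.19 = -327.05°; wrapped into (−180°, 180°]: 32.95°.
Δφ = 37.26 − 52.88 = -15.62°.
a = sin²(Δφ/2) + cos φ₁ · cos φ₂ · sin²(Δλ/2) = 0.057096.
c = 2·atan2(√a, √(1−a)) = 0.48256 rad → d = 6371·c ≈ 3074.41 km ≈ 1660.05 nmi.

1660 nmi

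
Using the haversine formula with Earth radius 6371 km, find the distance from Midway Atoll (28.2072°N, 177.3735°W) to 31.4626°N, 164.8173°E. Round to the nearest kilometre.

Δλ = 164.8173 − -177.3735 = 342.1908°; wrapped into (−180°, 180°]: -17.8092°.
Δφ = 31.4626 − 28.2072 = 3.2554°.
a = sin²(Δφ/2) + cos φ₁ · cos φ₂ · sin²(Δλ/2) = 0.018817.
c = 2·atan2(√a, √(1−a)) = 0.27522 rad → d = 6371·c ≈ 1753.42 km.

1753 km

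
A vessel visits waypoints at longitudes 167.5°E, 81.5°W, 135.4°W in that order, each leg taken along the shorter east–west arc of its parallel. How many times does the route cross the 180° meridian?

Leg 1: +167.5° → -81.5°, shortest Δλ = 111.0° (east) — crosses 180°.
Leg 2: -81.5° → -135.4°, shortest Δλ = -53.9° (west) — does not cross 180°.
Total crossings: 1.

1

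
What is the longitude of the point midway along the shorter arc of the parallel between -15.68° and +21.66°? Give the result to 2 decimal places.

Signed shortest Δλ from -15.68° to +21.66° is +37.34°.
Midpoint longitude = -15.68° + (+37.34°)/2 = -15.68° + 18.67° = +2.99°.

+2.99°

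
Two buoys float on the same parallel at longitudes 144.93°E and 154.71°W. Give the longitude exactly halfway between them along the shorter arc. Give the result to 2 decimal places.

Signed shortest Δλ from +144.93° to -154.71° is +60.36°.
Midpoint longitude = +144.93° + (+60.36°)/2 = +144.93° + 30.18° = +175.11°.
(The naïve average (+144.93 + -154.71)/2 = -4.89° is on the wrong side of the globe.)

175.11°E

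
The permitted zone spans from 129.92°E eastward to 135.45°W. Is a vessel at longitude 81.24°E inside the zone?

Band width going east from +129.92° to -135.45°: ((-135.45 − 129.92) mod 360) = 94.63°.
Offset of +81.24° east of the west edge: ((81.24 − 129.92) mod 360) = 311.32°.
311.32° > 94.63° ⇒ outside.

No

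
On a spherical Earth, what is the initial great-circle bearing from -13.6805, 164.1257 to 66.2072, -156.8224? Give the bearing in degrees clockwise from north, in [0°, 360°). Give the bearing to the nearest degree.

15°

Δλ = -156.8224 − 164.1257 = -320.9481°; wrapped into (−180°, 180°]: 39.0519°.
θ = atan2( sin Δλ · cos φ₂ , cos φ₁ · sin φ₂ − sin φ₁ · cos φ₂ · cos Δλ )
  = atan2(0.25417, 0.96315) = 14.783° → normalised to [0°, 360°): 14.783°.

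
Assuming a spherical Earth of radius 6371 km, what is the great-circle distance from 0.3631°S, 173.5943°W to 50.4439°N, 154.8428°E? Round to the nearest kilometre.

6390 km

Δλ = 154.8428 − -173.5943 = 328.4371°; wrapped into (−180°, 180°]: -31.5629°.
Δφ = 50.4439 − -0.3631 = 50.8070°.
a = sin²(Δφ/2) + cos φ₁ · cos φ₂ · sin²(Δλ/2) = 0.231136.
c = 2·atan2(√a, √(1−a)) = 1.00306 rad → d = 6371·c ≈ 6390.48 km.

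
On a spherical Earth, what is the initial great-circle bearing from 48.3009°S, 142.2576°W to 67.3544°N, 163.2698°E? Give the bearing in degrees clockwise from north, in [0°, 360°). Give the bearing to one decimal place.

338.1°

Δλ = 163.2698 − -142.2576 = 305.5274°; wrapped into (−180°, 180°]: -54.4726°.
θ = atan2( sin Δλ · cos φ₂ , cos φ₁ · sin φ₂ − sin φ₁ · cos φ₂ · cos Δλ )
  = atan2(-0.31335, 0.78099) = -21.862° → normalised to [0°, 360°): 338.138°.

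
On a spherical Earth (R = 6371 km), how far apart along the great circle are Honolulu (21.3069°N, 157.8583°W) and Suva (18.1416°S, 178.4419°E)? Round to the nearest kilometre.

Δλ = 178.4419 − -157.8583 = 336.3002°; wrapped into (−180°, 180°]: -23.6998°.
Δφ = -18.1416 − 21.3069 = -39.4485°.
a = sin²(Δφ/2) + cos φ₁ · cos φ₂ · sin²(Δλ/2) = 0.151235.
c = 2·atan2(√a, √(1−a)) = 0.79885 rad → d = 6371·c ≈ 5089.48 km.

5089 km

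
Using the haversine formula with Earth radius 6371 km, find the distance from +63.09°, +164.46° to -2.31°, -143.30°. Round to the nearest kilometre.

8457 km

Δλ = -143.30 − 164.46 = -307.76°; wrapped into (−180°, 180°]: 52.24°.
Δφ = -2.31 − 63.09 = -65.40°.
a = sin²(Δφ/2) + cos φ₁ · cos φ₂ · sin²(Δλ/2) = 0.379510.
c = 2·atan2(√a, √(1−a)) = 1.32742 rad → d = 6371·c ≈ 8457.00 km.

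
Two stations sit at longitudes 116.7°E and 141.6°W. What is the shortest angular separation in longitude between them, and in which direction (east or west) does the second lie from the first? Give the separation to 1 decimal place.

Raw difference: -141.6 − 116.7 = -258.3°.
Normalise into (−180°, 180°]: -258.3° + 360° = 101.7°.
Positive ⇒ the second point lies to the east; separation 101.7°.

101.7° east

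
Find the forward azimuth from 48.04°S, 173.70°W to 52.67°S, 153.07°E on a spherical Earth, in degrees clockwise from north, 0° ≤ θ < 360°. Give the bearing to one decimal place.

245.1°

Δλ = 153.07 − -173.70 = 326.77°; wrapped into (−180°, 180°]: -33.23°.
θ = atan2( sin Δλ · cos φ₂ , cos φ₁ · sin φ₂ − sin φ₁ · cos φ₂ · cos Δλ )
  = atan2(-0.33231, -0.15446) = -114.929° → normalised to [0°, 360°): 245.071°.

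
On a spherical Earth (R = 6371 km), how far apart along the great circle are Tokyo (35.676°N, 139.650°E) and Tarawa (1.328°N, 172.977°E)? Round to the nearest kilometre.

5138 km

Δλ = 172.977 − 139.650 = 33.327°.
Δφ = 1.328 − 35.676 = -34.348°.
a = sin²(Δφ/2) + cos φ₁ · cos φ₂ · sin²(Δλ/2) = 0.153963.
c = 2·atan2(√a, √(1−a)) = 0.80644 rad → d = 6371·c ≈ 5137.82 km.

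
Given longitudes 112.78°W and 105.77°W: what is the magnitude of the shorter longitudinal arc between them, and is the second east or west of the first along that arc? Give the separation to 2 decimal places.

7.01° east

Raw difference: -105.77 − -112.78 = 7.01°.
Normalise into (−180°, 180°]: 7.01° stays 7.01°.
Positive ⇒ the second point lies to the east; separation 7.01°.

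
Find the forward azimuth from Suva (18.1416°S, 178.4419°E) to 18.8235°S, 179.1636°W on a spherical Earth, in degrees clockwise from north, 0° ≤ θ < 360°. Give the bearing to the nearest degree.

107°

Δλ = -179.1636 − 178.4419 = -357.6055°; wrapped into (−180°, 180°]: 2.3945°.
θ = atan2( sin Δλ · cos φ₂ , cos φ₁ · sin φ₂ − sin φ₁ · cos φ₂ · cos Δλ )
  = atan2(0.03955, -0.01216) = 107.090° → normalised to [0°, 360°): 107.090°.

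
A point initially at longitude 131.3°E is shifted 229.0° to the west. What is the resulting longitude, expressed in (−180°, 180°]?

97.7°W

Start at +131.3°; shift −229.0° → -97.7°.
-97.7° already lies in (−180°, 180°].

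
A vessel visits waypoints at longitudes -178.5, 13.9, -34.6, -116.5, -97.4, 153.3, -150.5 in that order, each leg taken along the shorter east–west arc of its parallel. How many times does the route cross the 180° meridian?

Leg 1: -178.5° → +13.9°, shortest Δλ = -167.6° (west) — crosses 180°.
Leg 2: +13.9° → -34.6°, shortest Δλ = -48.5° (west) — does not cross 180°.
Leg 3: -34.6° → -116.5°, shortest Δλ = -81.9° (west) — does not cross 180°.
Leg 4: -116.5° → -97.4°, shortest Δλ = 19.1° (east) — does not cross 180°.
Leg 5: -97.4° → +153.3°, shortest Δλ = -109.3° (west) — crosses 180°.
Leg 6: +153.3° → -150.5°, shortest Δλ = 56.2° (east) — crosses 180°.
Total crossings: 3.

3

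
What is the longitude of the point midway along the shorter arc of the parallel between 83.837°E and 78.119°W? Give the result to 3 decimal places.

Signed shortest Δλ from +83.837° to -78.119° is -161.956°.
Midpoint longitude = +83.837° + (-161.956°)/2 = +83.837° − 80.978° = +2.859°.

2.859°E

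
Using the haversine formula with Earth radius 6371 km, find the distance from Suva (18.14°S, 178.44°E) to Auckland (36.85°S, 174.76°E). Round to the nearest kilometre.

2111 km

Δλ = 174.76 − 178.44 = -3.68°.
Δφ = -36.85 − -18.14 = -18.71°.
a = sin²(Δφ/2) + cos φ₁ · cos φ₂ · sin²(Δλ/2) = 0.027207.
c = 2·atan2(√a, √(1−a)) = 0.33140 rad → d = 6371·c ≈ 2111.38 km.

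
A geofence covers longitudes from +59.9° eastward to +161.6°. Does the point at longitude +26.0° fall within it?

No

Band width going east from +59.9° to +161.6°: ((161.6 − 59.9) mod 360) = 101.7°.
Offset of +26.0° east of the west edge: ((26.0 − 59.9) mod 360) = 326.1°.
326.1° > 101.7° ⇒ outside.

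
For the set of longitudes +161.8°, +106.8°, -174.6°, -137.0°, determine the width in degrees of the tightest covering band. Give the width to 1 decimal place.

Sort the longitudes: -174.6°, -137.0°, +106.8°, +161.8°.
Eastward gaps between consecutive values (wrapping around): 37.6°, 243.8°, 55.0°, 23.6°.
Largest gap = 243.8° ⇒ minimal covering band is its complement: 360° − 243.8° = 116.2°.
Band runs from +106.8° eastward to -137.0°, crossing the antimeridian.

116.2°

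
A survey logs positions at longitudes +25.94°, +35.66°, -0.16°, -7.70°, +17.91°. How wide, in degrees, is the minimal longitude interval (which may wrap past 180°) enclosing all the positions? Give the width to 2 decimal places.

Sort the longitudes: -7.70°, -0.16°, +17.91°, +25.94°, +35.66°.
Eastward gaps between consecutive values (wrapping around): 7.54°, 18.07°, 8.03°, 9.72°, 316.64°.
Largest gap = 316.64° ⇒ minimal covering band is its complement: 360° − 316.64° = 43.36°.
Band runs from -7.70° eastward to +35.66°.

43.36°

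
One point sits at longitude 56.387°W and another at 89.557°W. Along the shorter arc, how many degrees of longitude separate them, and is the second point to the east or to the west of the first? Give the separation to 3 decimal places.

33.170° west

Raw difference: -89.557 − -56.387 = -33.17°.
Normalise into (−180°, 180°]: -33.17° stays -33.17°.
Negative ⇒ the second point lies to the west; separation 33.170°.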